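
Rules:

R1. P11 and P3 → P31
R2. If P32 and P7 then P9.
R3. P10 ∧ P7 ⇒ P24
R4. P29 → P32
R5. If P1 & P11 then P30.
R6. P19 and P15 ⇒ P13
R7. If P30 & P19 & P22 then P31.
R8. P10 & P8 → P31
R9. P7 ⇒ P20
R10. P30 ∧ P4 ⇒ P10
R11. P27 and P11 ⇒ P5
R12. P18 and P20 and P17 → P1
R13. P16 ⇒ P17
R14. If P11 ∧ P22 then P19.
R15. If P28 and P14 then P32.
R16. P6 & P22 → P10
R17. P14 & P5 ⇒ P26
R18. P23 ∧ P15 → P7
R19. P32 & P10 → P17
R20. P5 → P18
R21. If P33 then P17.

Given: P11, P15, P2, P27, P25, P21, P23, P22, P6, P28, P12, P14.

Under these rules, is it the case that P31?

P5  (by R11: P27, P11)
P19  (by R14: P11, P22)
P32  (by R15: P28, P14)
P10  (by R16: P6, P22)
P7  (by R18: P23, P15)
P17  (by R19: P32, P10)
P18  (by R20: P5)
P20  (by R9: P7)
P1  (by R12: P18, P20, P17)
P30  (by R5: P1, P11)
P31  (by R7: P30, P19, P22)

Yes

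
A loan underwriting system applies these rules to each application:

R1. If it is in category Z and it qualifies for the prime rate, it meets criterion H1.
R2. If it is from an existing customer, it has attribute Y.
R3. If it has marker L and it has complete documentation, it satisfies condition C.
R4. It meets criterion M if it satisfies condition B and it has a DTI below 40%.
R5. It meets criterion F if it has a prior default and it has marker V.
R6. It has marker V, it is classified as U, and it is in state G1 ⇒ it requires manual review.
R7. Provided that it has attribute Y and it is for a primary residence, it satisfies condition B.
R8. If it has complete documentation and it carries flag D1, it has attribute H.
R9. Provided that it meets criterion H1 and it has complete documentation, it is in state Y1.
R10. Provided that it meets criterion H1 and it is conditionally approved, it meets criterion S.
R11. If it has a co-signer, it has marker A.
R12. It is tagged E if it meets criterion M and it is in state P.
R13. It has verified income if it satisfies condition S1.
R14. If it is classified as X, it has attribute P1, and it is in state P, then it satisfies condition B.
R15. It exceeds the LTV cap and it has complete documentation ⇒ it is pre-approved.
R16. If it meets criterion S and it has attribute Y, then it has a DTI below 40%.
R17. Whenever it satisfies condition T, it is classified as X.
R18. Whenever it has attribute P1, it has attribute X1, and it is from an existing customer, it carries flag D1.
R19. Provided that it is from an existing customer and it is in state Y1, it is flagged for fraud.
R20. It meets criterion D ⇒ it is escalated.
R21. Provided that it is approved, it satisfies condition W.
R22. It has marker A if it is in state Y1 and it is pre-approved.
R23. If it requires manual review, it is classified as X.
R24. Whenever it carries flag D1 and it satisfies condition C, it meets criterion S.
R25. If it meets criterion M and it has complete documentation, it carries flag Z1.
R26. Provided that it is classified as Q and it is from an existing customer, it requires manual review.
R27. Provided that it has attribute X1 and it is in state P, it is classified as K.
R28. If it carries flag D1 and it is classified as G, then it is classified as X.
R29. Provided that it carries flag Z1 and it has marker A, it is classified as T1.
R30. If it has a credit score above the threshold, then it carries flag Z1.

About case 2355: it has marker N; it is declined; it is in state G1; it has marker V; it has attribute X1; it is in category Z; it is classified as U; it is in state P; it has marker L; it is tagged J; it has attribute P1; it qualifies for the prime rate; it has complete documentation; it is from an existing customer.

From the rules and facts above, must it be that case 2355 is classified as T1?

Forward chaining from the given facts derives: meets criterion H1, has attribute Y, satisfies condition C, requires manual review, is in state Y1, carries flag D1, is flagged for fraud, is classified as X, meets criterion S, is classified as K, has attribute H, satisfies condition B, has a DTI below 40%, meets criterion M, is tagged E, carries flag Z1.
The only rule concluding "it is classified as T1" is R29, which needs "it has marker A"; that is never established.

No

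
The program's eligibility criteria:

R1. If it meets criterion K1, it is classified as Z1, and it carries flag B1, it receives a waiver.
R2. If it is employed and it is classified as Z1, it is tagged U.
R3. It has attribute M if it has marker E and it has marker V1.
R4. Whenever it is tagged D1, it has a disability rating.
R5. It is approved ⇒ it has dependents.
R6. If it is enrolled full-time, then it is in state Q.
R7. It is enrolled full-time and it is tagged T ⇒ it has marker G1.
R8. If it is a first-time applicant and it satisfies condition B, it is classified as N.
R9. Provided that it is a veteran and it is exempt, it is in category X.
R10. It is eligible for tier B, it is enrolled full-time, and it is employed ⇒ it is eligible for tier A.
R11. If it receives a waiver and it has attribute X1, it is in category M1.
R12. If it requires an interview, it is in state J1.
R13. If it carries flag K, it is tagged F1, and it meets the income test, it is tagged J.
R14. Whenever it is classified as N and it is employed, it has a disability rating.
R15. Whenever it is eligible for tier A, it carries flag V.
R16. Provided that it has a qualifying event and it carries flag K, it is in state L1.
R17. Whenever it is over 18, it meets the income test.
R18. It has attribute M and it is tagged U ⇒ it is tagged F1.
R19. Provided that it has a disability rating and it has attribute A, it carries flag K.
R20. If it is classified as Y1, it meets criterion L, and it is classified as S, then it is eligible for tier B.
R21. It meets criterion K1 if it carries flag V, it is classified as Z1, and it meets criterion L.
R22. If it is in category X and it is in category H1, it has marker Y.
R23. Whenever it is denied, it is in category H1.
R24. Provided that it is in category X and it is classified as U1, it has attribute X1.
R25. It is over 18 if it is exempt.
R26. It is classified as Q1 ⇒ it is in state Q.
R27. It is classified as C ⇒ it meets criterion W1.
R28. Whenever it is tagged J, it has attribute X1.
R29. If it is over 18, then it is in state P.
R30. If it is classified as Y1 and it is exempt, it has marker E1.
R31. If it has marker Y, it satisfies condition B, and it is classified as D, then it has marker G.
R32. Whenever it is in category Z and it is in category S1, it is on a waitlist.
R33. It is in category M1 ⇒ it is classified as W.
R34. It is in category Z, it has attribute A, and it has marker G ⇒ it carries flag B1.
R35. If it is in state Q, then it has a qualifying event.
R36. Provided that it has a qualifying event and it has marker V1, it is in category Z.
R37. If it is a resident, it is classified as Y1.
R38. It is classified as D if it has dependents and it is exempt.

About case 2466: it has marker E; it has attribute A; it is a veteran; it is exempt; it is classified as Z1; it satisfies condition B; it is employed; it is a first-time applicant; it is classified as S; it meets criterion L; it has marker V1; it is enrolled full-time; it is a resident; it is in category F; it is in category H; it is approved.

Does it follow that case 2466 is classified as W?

Forward chaining from the given facts derives: is tagged U, has attribute M, has dependents, is in state Q, is classified as N, is in category X, has a disability rating, is tagged F1, carries flag K, is over 18, is in state P, has a qualifying event, is in category Z, is classified as Y1, is classified as D, is in state L1, meets the income test, is eligible for tier B, has marker E1, is eligible for tier A, is tagged J, carries flag V, meets criterion K1, has attribute X1.
The only rule concluding "it is classified as W" is R33, which needs "it is in category M1"; that is never established.

No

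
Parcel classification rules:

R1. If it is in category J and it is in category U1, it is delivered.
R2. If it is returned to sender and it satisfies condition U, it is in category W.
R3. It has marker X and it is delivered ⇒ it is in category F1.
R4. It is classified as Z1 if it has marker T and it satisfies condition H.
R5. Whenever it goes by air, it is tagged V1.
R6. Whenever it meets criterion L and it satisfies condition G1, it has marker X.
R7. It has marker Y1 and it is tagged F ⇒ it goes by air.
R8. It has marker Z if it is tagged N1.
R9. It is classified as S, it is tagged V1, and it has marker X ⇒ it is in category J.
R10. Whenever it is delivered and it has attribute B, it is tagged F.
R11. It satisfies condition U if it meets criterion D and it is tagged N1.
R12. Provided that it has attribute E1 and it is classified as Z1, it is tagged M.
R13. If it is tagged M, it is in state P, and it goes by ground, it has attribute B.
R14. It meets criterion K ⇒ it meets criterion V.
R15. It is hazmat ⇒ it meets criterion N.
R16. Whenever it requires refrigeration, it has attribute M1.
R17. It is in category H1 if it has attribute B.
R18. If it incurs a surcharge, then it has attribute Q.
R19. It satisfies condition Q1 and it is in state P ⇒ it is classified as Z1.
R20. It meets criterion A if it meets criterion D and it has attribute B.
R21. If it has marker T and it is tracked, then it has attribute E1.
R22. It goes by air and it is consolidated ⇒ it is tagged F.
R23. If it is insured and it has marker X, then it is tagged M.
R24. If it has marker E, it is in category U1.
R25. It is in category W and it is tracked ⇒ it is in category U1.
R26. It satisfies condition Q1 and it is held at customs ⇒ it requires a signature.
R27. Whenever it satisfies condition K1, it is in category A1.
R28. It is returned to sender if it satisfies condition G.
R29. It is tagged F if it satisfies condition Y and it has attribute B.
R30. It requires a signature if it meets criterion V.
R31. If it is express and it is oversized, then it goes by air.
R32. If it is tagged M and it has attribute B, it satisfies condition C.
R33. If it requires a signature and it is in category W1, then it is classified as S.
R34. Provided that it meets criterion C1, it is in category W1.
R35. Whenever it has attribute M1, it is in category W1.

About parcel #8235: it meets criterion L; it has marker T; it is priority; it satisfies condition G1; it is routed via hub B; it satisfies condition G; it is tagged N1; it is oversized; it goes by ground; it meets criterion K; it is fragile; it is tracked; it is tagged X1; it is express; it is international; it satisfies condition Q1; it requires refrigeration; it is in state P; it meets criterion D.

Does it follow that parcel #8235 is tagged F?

By R6 (it meets criterion L, it satisfies condition G1): it has marker X.
By R11 (it meets criterion D, it is tagged N1): it satisfies condition U.
By R14 (it meets criterion K): it meets criterion V.
By R16 (it requires refrigeration): it has attribute M1.
By R19 (it satisfies condition Q1, it is in state P): it is classified as Z1.
By R21 (it has marker T, it is tracked): it has attribute E1.
By R28 (it satisfies condition G): it is returned to sender.
By R30 (it meets criterion V): it requires a signature.
By R31 (it is express, it is oversized): it goes by air.
By R35 (it has attribute M1): it is in category W1.
By R2 (it is returned to sender, it satisfies condition U): it is in category W.
By R5 (it goes by air): it is tagged V1.
By R12 (it has attribute E1, it is classified as Z1): it is tagged M.
By R13 (it is tagged M, it is in state P, it goes by ground): it has attribute B.
By R25 (it is in category W, it is tracked): it is in category U1.
By R33 (it requires a signature, it is in category W1): it is classified as S.
By R9 (it is classified as S, it is tagged V1, it has marker X): it is in category J.
By R1 (it is in category J, it is in category U1): it is delivered.
By R10 (it is delivered, it has attribute B): it is tagged F.

Yes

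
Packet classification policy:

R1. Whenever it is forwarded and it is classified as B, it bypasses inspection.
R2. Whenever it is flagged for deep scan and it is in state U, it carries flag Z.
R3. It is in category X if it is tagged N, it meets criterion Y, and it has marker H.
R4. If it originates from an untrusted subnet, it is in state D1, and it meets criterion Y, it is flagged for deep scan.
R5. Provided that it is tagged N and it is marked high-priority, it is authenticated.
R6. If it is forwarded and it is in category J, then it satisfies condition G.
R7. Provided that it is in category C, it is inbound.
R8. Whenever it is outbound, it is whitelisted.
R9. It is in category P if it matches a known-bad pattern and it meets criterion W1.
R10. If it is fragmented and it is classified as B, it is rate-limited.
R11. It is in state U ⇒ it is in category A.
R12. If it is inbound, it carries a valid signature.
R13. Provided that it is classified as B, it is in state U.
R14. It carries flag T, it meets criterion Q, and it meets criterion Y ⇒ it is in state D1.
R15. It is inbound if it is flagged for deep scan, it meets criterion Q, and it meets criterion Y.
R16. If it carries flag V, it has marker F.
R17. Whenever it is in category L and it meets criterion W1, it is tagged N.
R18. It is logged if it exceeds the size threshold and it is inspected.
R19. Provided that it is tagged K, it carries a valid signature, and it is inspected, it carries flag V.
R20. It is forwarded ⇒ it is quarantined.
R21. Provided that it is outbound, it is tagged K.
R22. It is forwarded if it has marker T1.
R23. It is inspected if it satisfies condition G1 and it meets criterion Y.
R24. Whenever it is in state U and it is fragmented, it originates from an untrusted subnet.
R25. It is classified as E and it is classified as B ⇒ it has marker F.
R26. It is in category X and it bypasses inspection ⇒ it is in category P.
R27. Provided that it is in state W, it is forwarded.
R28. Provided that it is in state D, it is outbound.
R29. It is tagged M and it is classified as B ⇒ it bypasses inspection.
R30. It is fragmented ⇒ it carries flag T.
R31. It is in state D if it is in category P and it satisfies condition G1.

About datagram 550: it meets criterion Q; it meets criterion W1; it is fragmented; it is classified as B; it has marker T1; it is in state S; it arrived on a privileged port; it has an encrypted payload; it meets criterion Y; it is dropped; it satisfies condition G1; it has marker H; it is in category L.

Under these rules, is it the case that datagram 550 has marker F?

Yes

By R13 (it is classified as B): it is in state U.
By R17 (it is in category L, it meets criterion W1): it is tagged N.
By R22 (it has marker T1): it is forwarded.
By R23 (it satisfies condition G1, it meets criterion Y): it is inspected.
By R24 (it is in state U, it is fragmented): it originates from an untrusted subnet.
By R30 (it is fragmented): it carries flag T.
By R1 (it is forwarded, it is classified as B): it bypasses inspection.
By R3 (it is tagged N, it meets criterion Y, it has marker H): it is in category X.
By R14 (it carries flag T, it meets criterion Q, it meets criterion Y): it is in state D1.
By R26 (it is in category X, it bypasses inspection): it is in category P.
By R31 (it is in category P, it satisfies condition G1): it is in state D.
By R4 (it originates from an untrusted subnet, it is in state D1, it meets criterion Y): it is flagged for deep scan.
By R15 (it is flagged for deep scan, it meets criterion Q, it meets criterion Y): it is inbound.
By R28 (it is in state D): it is outbound.
By R12 (it is inbound): it carries a valid signature.
By R21 (it is outbound): it is tagged K.
By R19 (it is tagged K, it carries a valid signature, it is inspected): it carries flag V.
By R16 (it carries flag V): it has marker F.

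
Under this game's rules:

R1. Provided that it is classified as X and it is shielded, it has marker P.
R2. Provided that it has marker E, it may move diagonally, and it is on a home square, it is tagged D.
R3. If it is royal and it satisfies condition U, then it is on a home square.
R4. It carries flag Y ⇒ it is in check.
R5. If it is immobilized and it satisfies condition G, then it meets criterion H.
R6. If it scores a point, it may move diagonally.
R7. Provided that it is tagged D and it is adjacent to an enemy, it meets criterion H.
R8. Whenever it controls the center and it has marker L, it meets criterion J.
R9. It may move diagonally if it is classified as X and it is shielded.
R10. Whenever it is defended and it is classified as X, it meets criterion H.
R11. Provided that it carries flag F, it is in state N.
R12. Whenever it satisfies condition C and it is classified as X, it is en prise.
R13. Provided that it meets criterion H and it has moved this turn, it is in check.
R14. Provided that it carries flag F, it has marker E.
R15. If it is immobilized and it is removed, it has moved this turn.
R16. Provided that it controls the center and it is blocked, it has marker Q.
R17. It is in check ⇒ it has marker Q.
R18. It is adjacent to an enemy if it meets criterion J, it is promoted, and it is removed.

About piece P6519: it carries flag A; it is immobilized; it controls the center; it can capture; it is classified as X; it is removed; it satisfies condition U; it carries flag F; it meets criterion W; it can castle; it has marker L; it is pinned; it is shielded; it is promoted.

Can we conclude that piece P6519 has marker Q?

No

Forward chaining from the given facts derives: has marker P, meets criterion J, may move diagonally, is in state N, has marker E, has moved this turn, is adjacent to an enemy.
Rules concluding "it has marker Q": R16 needs "it is blocked"; R17 needs "it is in check" — none of these are established.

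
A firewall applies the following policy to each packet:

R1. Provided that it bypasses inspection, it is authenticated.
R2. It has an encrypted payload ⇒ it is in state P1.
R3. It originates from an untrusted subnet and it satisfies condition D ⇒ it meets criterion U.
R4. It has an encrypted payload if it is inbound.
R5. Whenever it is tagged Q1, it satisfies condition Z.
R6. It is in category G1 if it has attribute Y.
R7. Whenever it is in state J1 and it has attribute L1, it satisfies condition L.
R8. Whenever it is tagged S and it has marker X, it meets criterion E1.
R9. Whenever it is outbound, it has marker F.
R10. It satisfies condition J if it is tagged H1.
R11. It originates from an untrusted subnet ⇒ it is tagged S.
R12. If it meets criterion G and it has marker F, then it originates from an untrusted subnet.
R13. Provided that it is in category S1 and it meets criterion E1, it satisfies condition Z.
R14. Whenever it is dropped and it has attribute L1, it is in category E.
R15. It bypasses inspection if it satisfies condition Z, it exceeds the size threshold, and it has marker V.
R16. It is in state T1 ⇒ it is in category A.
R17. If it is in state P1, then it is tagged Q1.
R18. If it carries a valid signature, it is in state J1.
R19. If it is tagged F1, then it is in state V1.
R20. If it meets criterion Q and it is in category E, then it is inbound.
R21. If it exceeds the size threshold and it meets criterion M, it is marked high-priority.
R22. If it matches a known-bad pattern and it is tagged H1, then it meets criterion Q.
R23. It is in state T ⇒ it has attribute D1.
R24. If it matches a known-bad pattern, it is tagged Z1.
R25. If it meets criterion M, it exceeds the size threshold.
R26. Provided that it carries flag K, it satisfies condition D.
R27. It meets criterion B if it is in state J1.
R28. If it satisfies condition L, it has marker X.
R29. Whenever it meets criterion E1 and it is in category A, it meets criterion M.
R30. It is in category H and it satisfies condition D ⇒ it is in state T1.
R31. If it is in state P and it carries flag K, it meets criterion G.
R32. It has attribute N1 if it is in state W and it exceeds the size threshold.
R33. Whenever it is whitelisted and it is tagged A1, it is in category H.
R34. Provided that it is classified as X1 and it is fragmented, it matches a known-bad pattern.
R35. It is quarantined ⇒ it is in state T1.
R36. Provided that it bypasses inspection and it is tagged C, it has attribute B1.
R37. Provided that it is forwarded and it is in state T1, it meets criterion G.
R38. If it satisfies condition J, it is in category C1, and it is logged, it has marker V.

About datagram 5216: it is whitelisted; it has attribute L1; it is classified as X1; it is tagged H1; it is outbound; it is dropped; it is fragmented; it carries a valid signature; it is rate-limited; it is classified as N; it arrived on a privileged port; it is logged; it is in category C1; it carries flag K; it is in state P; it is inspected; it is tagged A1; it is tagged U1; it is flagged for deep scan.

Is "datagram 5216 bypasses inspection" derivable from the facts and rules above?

Yes

By R9 (it is outbound): it has marker F.
By R10 (it is tagged H1): it satisfies condition J.
By R14 (it is dropped, it has attribute L1): it is in category E.
By R18 (it carries a valid signature): it is in state J1.
By R26 (it carries flag K): it satisfies condition D.
By R31 (it is in state P, it carries flag K): it meets criterion G.
By R33 (it is whitelisted, it is tagged A1): it is in category H.
By R34 (it is classified as X1, it is fragmented): it matches a known-bad pattern.
By R38 (it satisfies condition J, it is in category C1, it is logged): it has marker V.
By R7 (it is in state J1, it has attribute L1): it satisfies condition L.
By R12 (it meets criterion G, it has marker F): it originates from an untrusted subnet.
By R22 (it matches a known-bad pattern, it is tagged H1): it meets criterion Q.
By R28 (it satisfies condition L): it has marker X.
By R30 (it is in category H, it satisfies condition D): it is in state T1.
By R11 (it originates from an untrusted subnet): it is tagged S.
By R16 (it is in state T1): it is in category A.
By R20 (it meets criterion Q, it is in category E): it is inbound.
By R4 (it is inbound): it has an encrypted payload.
By R8 (it is tagged S, it has marker X): it meets criterion E1.
By R29 (it meets criterion E1, it is in category A): it meets criterion M.
By R2 (it has an encrypted payload): it is in state P1.
By R17 (it is in state P1): it is tagged Q1.
By R25 (it meets criterion M): it exceeds the size threshold.
By R5 (it is tagged Q1): it satisfies condition Z.
By R15 (it satisfies condition Z, it exceeds the size threshold, it has marker V): it bypasses inspection.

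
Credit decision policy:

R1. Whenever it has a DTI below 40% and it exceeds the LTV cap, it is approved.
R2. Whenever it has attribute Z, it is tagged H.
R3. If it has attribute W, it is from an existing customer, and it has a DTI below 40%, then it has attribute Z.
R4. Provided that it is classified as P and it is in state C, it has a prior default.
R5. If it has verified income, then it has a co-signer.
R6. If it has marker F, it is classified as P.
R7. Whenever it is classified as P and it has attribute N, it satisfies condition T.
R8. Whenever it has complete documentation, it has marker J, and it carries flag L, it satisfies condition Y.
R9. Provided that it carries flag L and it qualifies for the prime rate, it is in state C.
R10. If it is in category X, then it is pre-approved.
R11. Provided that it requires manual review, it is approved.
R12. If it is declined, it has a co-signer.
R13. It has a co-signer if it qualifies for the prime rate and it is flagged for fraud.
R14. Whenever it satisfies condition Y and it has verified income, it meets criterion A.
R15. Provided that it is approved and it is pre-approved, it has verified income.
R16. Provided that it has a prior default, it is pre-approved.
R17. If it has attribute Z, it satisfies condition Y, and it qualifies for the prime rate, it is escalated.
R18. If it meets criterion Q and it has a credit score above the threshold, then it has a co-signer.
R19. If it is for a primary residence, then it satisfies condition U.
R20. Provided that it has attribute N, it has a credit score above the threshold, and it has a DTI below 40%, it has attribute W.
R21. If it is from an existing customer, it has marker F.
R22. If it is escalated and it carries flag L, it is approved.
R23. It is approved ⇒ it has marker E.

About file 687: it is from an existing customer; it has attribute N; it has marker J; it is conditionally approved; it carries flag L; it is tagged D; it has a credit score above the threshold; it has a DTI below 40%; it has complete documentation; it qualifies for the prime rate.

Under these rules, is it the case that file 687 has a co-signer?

Yes

By R8 (it has complete documentation, it has marker J, it carries flag L): it satisfies condition Y.
By R9 (it carries flag L, it qualifies for the prime rate): it is in state C.
By R20 (it has attribute N, it has a credit score above the threshold, it has a DTI below 40%): it has attribute W.
By R21 (it is from an existing customer): it has marker F.
By R3 (it has attribute W, it is from an existing customer, it has a DTI below 40%): it has attribute Z.
By R6 (it has marker F): it is classified as P.
By R17 (it has attribute Z, it satisfies condition Y, it qualifies for the prime rate): it is escalated.
By R22 (it is escalated, it carries flag L): it is approved.
By R4 (it is classified as P, it is in state C): it has a prior default.
By R16 (it has a prior default): it is pre-approved.
By R15 (it is approved, it is pre-approved): it has verified income.
By R5 (it has verified income): it has a co-signer.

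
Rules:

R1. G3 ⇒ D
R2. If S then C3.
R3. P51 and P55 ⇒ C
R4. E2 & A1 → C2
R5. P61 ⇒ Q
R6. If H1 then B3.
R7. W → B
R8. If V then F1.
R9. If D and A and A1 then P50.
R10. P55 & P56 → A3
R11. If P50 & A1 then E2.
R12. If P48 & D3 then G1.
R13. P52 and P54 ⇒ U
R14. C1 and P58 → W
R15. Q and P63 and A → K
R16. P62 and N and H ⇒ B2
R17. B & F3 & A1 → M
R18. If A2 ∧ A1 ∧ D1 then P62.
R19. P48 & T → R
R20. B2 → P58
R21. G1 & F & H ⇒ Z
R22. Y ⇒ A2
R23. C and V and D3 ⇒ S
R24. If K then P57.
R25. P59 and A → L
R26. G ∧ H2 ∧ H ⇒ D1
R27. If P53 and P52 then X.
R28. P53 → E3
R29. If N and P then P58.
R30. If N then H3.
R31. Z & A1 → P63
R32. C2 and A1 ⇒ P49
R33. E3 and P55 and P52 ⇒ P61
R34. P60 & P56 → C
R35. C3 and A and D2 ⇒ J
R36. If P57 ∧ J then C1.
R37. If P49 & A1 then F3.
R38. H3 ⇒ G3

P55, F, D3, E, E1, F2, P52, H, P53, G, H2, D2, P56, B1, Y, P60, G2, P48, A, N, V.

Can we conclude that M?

Forward chaining from the given facts derives: F1, A3, G1, Z, A2, D1, X, E3, H3, P61, C, G3, D, Q, S, C3, J.
The only rule concluding M is R17, which needs B; that is never established.

No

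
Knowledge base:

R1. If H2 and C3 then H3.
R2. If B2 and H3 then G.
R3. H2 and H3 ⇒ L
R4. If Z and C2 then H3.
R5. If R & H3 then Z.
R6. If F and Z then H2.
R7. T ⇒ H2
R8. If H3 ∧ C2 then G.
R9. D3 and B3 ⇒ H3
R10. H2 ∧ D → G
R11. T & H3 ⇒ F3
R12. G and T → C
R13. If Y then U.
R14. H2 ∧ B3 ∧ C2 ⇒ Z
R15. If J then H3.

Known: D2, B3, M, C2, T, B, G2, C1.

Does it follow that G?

Yes

H2  (by R7: T)
Z  (by R14: H2, B3, C2)
H3  (by R4: Z, C2)
G  (by R8: H3, C2)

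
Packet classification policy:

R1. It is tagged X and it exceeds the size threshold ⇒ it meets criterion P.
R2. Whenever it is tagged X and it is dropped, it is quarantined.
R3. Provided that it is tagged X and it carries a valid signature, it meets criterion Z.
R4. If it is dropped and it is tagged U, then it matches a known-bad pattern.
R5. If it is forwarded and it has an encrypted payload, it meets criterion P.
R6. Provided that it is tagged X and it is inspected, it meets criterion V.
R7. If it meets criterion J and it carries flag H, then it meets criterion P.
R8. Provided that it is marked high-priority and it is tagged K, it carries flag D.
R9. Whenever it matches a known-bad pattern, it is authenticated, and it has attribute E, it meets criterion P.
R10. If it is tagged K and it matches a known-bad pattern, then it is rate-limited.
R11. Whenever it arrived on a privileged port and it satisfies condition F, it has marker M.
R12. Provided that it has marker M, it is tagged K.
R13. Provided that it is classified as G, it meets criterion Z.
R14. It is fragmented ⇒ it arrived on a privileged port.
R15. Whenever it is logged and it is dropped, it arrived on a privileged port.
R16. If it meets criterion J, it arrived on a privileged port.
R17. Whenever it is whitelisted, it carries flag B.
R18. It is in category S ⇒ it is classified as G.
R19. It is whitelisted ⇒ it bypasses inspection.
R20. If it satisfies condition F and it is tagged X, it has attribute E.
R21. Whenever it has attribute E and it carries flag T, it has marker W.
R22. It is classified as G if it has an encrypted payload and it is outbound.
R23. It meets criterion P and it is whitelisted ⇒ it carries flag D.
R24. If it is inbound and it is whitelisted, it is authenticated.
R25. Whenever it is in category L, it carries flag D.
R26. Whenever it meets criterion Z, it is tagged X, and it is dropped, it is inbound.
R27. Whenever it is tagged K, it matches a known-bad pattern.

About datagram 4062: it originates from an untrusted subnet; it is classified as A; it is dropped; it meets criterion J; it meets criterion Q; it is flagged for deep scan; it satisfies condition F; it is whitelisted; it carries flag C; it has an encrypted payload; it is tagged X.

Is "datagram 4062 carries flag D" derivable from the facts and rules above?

Forward chaining from the given facts derives: is quarantined, arrived on a privileged port, carries flag B, bypasses inspection, has attribute E, has marker M, is tagged K, matches a known-bad pattern, is rate-limited.
Rules concluding "it carries flag D": R8 needs "it is marked high-priority"; R23 needs "it meets criterion P"; R25 needs "it is in category L" — none of these are established.

No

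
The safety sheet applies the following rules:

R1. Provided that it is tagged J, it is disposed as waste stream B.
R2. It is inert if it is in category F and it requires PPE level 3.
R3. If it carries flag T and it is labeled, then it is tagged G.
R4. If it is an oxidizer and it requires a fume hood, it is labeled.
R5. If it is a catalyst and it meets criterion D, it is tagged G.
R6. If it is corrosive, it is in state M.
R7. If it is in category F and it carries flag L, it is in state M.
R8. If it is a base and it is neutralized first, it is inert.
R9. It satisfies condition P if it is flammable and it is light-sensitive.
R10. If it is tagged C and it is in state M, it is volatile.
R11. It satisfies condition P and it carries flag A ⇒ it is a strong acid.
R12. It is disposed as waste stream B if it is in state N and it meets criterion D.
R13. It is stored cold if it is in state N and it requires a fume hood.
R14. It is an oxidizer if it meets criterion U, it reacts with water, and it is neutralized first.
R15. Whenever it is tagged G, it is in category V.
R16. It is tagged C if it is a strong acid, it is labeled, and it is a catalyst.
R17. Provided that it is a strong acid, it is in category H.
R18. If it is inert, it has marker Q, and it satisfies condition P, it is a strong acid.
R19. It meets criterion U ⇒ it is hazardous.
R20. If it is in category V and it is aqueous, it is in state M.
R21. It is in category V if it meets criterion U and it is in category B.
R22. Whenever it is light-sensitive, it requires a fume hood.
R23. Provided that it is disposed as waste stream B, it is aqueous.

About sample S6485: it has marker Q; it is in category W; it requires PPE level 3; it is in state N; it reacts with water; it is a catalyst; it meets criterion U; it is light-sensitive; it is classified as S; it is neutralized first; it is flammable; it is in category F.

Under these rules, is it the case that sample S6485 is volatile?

Forward chaining from the given facts derives: is inert, satisfies condition P, is an oxidizer, is a strong acid, is hazardous, requires a fume hood, is labeled, is stored cold, is tagged C, is in category H.
The only rule concluding "it is volatile" is R10, which needs "it is in state M"; that is never established.

No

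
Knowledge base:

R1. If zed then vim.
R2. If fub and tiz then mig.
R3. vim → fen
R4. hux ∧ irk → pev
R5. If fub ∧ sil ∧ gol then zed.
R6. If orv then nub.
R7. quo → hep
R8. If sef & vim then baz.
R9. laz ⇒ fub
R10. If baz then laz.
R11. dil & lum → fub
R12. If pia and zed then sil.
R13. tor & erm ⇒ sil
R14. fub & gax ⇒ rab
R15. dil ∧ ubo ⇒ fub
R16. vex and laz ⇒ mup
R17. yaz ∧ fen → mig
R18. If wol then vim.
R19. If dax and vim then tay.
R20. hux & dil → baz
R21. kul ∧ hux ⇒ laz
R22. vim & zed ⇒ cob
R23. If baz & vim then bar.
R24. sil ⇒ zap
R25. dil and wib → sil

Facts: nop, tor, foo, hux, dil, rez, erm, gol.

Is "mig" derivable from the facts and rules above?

No

Forward chaining from the given facts derives: sil, baz, zap, laz, fub, zed, vim, fen, cob, bar.
Rules concluding mig: R2 needs tiz; R17 needs yaz — none of these are established.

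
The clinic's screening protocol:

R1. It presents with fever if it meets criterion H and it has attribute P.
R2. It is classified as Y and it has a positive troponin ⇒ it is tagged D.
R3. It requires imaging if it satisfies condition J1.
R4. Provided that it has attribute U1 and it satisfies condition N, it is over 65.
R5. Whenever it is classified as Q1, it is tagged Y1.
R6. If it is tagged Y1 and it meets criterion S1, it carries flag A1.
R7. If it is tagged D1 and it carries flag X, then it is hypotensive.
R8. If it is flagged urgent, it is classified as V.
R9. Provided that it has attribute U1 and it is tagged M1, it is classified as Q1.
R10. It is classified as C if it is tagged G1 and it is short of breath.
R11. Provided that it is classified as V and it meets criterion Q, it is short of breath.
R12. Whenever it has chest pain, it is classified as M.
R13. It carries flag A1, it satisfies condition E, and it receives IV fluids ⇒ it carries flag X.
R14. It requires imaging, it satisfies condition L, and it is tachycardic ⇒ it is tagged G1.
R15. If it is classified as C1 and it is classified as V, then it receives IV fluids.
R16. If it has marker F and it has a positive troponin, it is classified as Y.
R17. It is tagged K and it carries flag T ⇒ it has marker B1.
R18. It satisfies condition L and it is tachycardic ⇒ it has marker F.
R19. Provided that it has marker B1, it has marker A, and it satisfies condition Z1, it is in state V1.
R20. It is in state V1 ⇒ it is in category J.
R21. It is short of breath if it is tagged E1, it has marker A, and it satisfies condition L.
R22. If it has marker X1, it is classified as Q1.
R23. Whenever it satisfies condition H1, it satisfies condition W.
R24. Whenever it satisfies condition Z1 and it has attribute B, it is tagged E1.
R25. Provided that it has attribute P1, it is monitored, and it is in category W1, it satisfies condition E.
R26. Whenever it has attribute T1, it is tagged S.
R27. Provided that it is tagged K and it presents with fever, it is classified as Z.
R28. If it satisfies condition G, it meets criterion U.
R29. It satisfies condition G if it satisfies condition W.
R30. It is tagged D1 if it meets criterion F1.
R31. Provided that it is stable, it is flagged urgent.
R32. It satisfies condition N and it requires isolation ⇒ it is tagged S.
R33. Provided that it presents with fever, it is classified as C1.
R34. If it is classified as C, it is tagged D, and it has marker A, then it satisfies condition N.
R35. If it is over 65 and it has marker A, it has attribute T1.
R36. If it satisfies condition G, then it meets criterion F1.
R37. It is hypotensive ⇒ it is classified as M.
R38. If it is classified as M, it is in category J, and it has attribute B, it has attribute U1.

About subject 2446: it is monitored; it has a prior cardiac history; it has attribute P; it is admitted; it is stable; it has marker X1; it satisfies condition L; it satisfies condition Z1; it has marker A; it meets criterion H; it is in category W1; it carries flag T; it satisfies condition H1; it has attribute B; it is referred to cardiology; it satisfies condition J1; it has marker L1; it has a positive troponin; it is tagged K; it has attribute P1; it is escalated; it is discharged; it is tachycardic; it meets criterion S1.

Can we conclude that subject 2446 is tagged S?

Yes

By R1 (it meets criterion H, it has attribute P): it presents with fever.
By R3 (it satisfies condition J1): it requires imaging.
By R14 (it requires imaging, it satisfies condition L, it is tachycardic): it is tagged G1.
By R17 (it is tagged K, it carries flag T): it has marker B1.
By R18 (it satisfies condition L, it is tachycardic): it has marker F.
By R19 (it has marker B1, it has marker A, it satisfies condition Z1): it is in state V1.
By R20 (it is in state V1): it is in category J.
By R22 (it has marker X1): it is classified as Q1.
By R23 (it satisfies condition H1): it satisfies condition W.
By R24 (it satisfies condition Z1, it has attribute B): it is tagged E1.
By R25 (it has attribute P1, it is monitored, it is in category W1): it satisfies condition E.
By R29 (it satisfies condition W): it satisfies condition G.
By R31 (it is stable): it is flagged urgent.
By R33 (it presents with fever): it is classified as C1.
By R36 (it satisfies condition G): it meets criterion F1.
By R5 (it is classified as Q1): it is tagged Y1.
By R6 (it is tagged Y1, it meets criterion S1): it carries flag A1.
By R8 (it is flagged urgent): it is classified as V.
By R15 (it is classified as C1, it is classified as V): it receives IV fluids.
By R16 (it has marker F, it has a positive troponin): it is classified as Y.
By R21 (it is tagged E1, it has marker A, it satisfies condition L): it is short of breath.
By R30 (it meets criterion F1): it is tagged D1.
By R2 (it is classified as Y, it has a positive troponin): it is tagged D.
By R10 (it is tagged G1, it is short of breath): it is classified as C.
By R13 (it carries flag A1, it satisfies condition E, it receives IV fluids): it carries flag X.
By R34 (it is classified as C, it is tagged D, it has marker A): it satisfies condition N.
By R7 (it is tagged D1, it carries flag X): it is hypotensive.
By R37 (it is hypotensive): it is classified as M.
By R38 (it is classified as M, it is in category J, it has attribute B): it has attribute U1.
By R4 (it has attribute U1, it satisfies condition N): it is over 65.
By R35 (it is over 65, it has marker A): it has attribute T1.
By R26 (it has attribute T1): it is tagged S.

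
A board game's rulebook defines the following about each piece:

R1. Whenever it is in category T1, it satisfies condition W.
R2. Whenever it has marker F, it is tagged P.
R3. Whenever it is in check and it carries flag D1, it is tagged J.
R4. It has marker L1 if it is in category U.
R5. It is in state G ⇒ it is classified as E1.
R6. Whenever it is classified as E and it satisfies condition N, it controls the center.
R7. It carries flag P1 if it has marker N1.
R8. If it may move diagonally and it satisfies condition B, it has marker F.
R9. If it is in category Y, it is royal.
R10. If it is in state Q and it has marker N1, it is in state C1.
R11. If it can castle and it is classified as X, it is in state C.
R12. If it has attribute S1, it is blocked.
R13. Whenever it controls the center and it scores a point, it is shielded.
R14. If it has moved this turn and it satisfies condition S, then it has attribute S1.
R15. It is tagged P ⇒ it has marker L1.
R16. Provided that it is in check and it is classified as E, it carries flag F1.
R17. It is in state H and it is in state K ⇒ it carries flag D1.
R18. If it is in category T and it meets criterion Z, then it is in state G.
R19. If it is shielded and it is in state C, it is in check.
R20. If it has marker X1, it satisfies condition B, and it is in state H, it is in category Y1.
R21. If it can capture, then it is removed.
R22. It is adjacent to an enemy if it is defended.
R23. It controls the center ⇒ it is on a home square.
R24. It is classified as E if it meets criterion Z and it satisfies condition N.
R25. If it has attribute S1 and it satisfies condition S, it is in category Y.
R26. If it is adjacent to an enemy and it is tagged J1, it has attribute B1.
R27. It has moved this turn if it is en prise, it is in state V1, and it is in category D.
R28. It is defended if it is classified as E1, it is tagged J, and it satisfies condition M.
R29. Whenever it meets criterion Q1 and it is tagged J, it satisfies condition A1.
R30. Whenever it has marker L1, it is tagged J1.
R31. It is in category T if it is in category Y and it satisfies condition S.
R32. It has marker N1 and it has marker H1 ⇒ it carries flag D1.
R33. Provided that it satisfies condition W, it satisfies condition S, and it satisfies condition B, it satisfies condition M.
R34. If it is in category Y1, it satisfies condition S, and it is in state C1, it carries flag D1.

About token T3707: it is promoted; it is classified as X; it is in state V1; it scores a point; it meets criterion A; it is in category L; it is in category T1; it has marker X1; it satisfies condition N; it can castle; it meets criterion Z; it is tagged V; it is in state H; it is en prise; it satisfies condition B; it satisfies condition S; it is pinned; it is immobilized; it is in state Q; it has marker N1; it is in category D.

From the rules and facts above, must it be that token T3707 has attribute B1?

Forward chaining from the given facts derives: satisfies condition W, carries flag P1, is in state C1, is in state C, is in category Y1, is classified as E, has moved this turn, satisfies condition M, carries flag D1, controls the center, is shielded, has attribute S1, is in check, is on a home square, is in category Y, is in category T, is tagged J, is royal, is blocked, carries flag F1, is in state G, is classified as E1, is defended, is adjacent to an enemy.
The only rule concluding "it has attribute B1" is R26, which needs "it is tagged J1"; that is never established.

No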